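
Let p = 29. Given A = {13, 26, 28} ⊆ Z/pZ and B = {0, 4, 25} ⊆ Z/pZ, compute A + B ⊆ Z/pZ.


Work in Z/29Z: reduce every sum a + b modulo 29.
Enumerate all 9 pairs:
a = 13: 13+0=13, 13+4=17, 13+25=9
a = 26: 26+0=26, 26+4=1, 26+25=22
a = 28: 28+0=28, 28+4=3, 28+25=24
Distinct residues collected: {1, 3, 9, 13, 17, 22, 24, 26, 28}
|A + B| = 9 (out of 29 total residues).

A + B = {1, 3, 9, 13, 17, 22, 24, 26, 28}


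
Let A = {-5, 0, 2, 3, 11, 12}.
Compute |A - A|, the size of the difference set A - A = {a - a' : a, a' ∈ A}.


A - A = {a - a' : a, a' ∈ A}; |A| = 6.
Bounds: 2|A|-1 ≤ |A - A| ≤ |A|² - |A| + 1, i.e. 11 ≤ |A - A| ≤ 31.
Note: 0 ∈ A - A always (from a - a). The set is symmetric: if d ∈ A - A then -d ∈ A - A.
Enumerate nonzero differences d = a - a' with a > a' (then include -d):
Positive differences: {1, 2, 3, 5, 7, 8, 9, 10, 11, 12, 16, 17}
Full difference set: {0} ∪ (positive diffs) ∪ (negative diffs).
|A - A| = 1 + 2·12 = 25 (matches direct enumeration: 25).

|A - A| = 25


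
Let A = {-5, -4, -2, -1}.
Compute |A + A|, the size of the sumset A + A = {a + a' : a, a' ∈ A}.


A + A = {a + a' : a, a' ∈ A}; |A| = 4.
General bounds: 2|A| - 1 ≤ |A + A| ≤ |A|(|A|+1)/2, i.e. 7 ≤ |A + A| ≤ 10.
Lower bound 2|A|-1 is attained iff A is an arithmetic progression.
Enumerate sums a + a' for a ≤ a' (symmetric, so this suffices):
a = -5: -5+-5=-10, -5+-4=-9, -5+-2=-7, -5+-1=-6
a = -4: -4+-4=-8, -4+-2=-6, -4+-1=-5
a = -2: -2+-2=-4, -2+-1=-3
a = -1: -1+-1=-2
Distinct sums: {-10, -9, -8, -7, -6, -5, -4, -3, -2}
|A + A| = 9

|A + A| = 9


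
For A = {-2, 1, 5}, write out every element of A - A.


A - A = {a - a' : a, a' ∈ A}.
Compute a - a' for each ordered pair (a, a'):
a = -2: -2--2=0, -2-1=-3, -2-5=-7
a = 1: 1--2=3, 1-1=0, 1-5=-4
a = 5: 5--2=7, 5-1=4, 5-5=0
Collecting distinct values (and noting 0 appears from a-a):
A - A = {-7, -4, -3, 0, 3, 4, 7}
|A - A| = 7

A - A = {-7, -4, -3, 0, 3, 4, 7}


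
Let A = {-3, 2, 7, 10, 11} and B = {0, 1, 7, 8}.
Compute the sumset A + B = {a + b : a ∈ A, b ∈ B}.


A + B = {a + b : a ∈ A, b ∈ B}.
Enumerate all |A|·|B| = 5·4 = 20 pairs (a, b) and collect distinct sums.
a = -3: -3+0=-3, -3+1=-2, -3+7=4, -3+8=5
a = 2: 2+0=2, 2+1=3, 2+7=9, 2+8=10
a = 7: 7+0=7, 7+1=8, 7+7=14, 7+8=15
a = 10: 10+0=10, 10+1=11, 10+7=17, 10+8=18
a = 11: 11+0=11, 11+1=12, 11+7=18, 11+8=19
Collecting distinct sums: A + B = {-3, -2, 2, 3, 4, 5, 7, 8, 9, 10, 11, 12, 14, 15, 17, 18, 19}
|A + B| = 17

A + B = {-3, -2, 2, 3, 4, 5, 7, 8, 9, 10, 11, 12, 14, 15, 17, 18, 19}


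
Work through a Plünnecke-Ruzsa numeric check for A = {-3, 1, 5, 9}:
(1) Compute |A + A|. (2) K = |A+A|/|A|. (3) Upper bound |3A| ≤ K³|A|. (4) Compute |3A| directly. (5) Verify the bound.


|A| = 4.
Step 1: Compute A + A by enumerating all 16 pairs.
A + A = {-6, -2, 2, 6, 10, 14, 18}, so |A + A| = 7.
Step 2: Doubling constant K = |A + A|/|A| = 7/4 = 7/4 ≈ 1.7500.
Step 3: Plünnecke-Ruzsa gives |3A| ≤ K³·|A| = (1.7500)³ · 4 ≈ 21.4375.
Step 4: Compute 3A = A + A + A directly by enumerating all triples (a,b,c) ∈ A³; |3A| = 10.
Step 5: Check 10 ≤ 21.4375? Yes ✓.

K = 7/4, Plünnecke-Ruzsa bound K³|A| ≈ 21.4375, |3A| = 10, inequality holds.


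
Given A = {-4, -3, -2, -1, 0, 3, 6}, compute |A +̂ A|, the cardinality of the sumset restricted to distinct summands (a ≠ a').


Restricted sumset: A +̂ A = {a + a' : a ∈ A, a' ∈ A, a ≠ a'}.
Equivalently, take A + A and drop any sum 2a that is achievable ONLY as a + a for a ∈ A (i.e. sums representable only with equal summands).
Enumerate pairs (a, a') with a < a' (symmetric, so each unordered pair gives one sum; this covers all a ≠ a'):
  -4 + -3 = -7
  -4 + -2 = -6
  -4 + -1 = -5
  -4 + 0 = -4
  -4 + 3 = -1
  -4 + 6 = 2
  -3 + -2 = -5
  -3 + -1 = -4
  -3 + 0 = -3
  -3 + 3 = 0
  -3 + 6 = 3
  -2 + -1 = -3
  -2 + 0 = -2
  -2 + 3 = 1
  -2 + 6 = 4
  -1 + 0 = -1
  -1 + 3 = 2
  -1 + 6 = 5
  0 + 3 = 3
  0 + 6 = 6
  3 + 6 = 9
Collected distinct sums: {-7, -6, -5, -4, -3, -2, -1, 0, 1, 2, 3, 4, 5, 6, 9}
|A +̂ A| = 15
(Reference bound: |A +̂ A| ≥ 2|A| - 3 for |A| ≥ 2, with |A| = 7 giving ≥ 11.)

|A +̂ A| = 15


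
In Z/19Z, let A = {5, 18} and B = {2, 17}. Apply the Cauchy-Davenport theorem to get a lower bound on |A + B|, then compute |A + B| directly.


Cauchy-Davenport: |A + B| ≥ min(p, |A| + |B| - 1) for A, B nonempty in Z/pZ.
|A| = 2, |B| = 2, p = 19.
CD lower bound = min(19, 2 + 2 - 1) = min(19, 3) = 3.
Compute A + B mod 19 directly:
a = 5: 5+2=7, 5+17=3
a = 18: 18+2=1, 18+17=16
A + B = {1, 3, 7, 16}, so |A + B| = 4.
Verify: 4 ≥ 3? Yes ✓.

CD lower bound = 3, actual |A + B| = 4.


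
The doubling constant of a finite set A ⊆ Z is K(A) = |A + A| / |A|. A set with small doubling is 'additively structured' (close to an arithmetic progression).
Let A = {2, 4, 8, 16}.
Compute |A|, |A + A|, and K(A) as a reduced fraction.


|A| = 4.
Compute A + A by enumerating all 16 pairs.
A + A = {4, 6, 8, 10, 12, 16, 18, 20, 24, 32}, so |A + A| = 10.
K = |A + A| / |A| = 10/4 = 5/2 ≈ 2.5000.
Reference: AP of size 4 gives K = 7/4 ≈ 1.7500; a fully generic set of size 4 gives K ≈ 2.5000.

|A| = 4, |A + A| = 10, K = 10/4 = 5/2.


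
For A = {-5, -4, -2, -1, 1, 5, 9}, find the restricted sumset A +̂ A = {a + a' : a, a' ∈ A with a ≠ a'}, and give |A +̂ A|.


Restricted sumset: A +̂ A = {a + a' : a ∈ A, a' ∈ A, a ≠ a'}.
Equivalently, take A + A and drop any sum 2a that is achievable ONLY as a + a for a ∈ A (i.e. sums representable only with equal summands).
Enumerate pairs (a, a') with a < a' (symmetric, so each unordered pair gives one sum; this covers all a ≠ a'):
  -5 + -4 = -9
  -5 + -2 = -7
  -5 + -1 = -6
  -5 + 1 = -4
  -5 + 5 = 0
  -5 + 9 = 4
  -4 + -2 = -6
  -4 + -1 = -5
  -4 + 1 = -3
  -4 + 5 = 1
  -4 + 9 = 5
  -2 + -1 = -3
  -2 + 1 = -1
  -2 + 5 = 3
  -2 + 9 = 7
  -1 + 1 = 0
  -1 + 5 = 4
  -1 + 9 = 8
  1 + 5 = 6
  1 + 9 = 10
  5 + 9 = 14
Collected distinct sums: {-9, -7, -6, -5, -4, -3, -1, 0, 1, 3, 4, 5, 6, 7, 8, 10, 14}
|A +̂ A| = 17
(Reference bound: |A +̂ A| ≥ 2|A| - 3 for |A| ≥ 2, with |A| = 7 giving ≥ 11.)

|A +̂ A| = 17


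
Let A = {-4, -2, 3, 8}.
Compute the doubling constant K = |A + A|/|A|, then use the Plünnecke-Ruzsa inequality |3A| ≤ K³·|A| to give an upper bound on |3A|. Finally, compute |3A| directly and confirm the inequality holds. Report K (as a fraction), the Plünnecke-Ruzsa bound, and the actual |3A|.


|A| = 4.
Step 1: Compute A + A by enumerating all 16 pairs.
A + A = {-8, -6, -4, -1, 1, 4, 6, 11, 16}, so |A + A| = 9.
Step 2: Doubling constant K = |A + A|/|A| = 9/4 = 9/4 ≈ 2.2500.
Step 3: Plünnecke-Ruzsa gives |3A| ≤ K³·|A| = (2.2500)³ · 4 ≈ 45.5625.
Step 4: Compute 3A = A + A + A directly by enumerating all triples (a,b,c) ∈ A³; |3A| = 16.
Step 5: Check 16 ≤ 45.5625? Yes ✓.

K = 9/4, Plünnecke-Ruzsa bound K³|A| ≈ 45.5625, |3A| = 16, inequality holds.


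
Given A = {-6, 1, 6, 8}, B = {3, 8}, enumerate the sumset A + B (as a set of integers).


A + B = {a + b : a ∈ A, b ∈ B}.
Enumerate all |A|·|B| = 4·2 = 8 pairs (a, b) and collect distinct sums.
a = -6: -6+3=-3, -6+8=2
a = 1: 1+3=4, 1+8=9
a = 6: 6+3=9, 6+8=14
a = 8: 8+3=11, 8+8=16
Collecting distinct sums: A + B = {-3, 2, 4, 9, 11, 14, 16}
|A + B| = 7

A + B = {-3, 2, 4, 9, 11, 14, 16}


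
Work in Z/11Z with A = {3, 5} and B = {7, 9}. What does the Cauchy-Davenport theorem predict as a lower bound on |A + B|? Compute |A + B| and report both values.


Cauchy-Davenport: |A + B| ≥ min(p, |A| + |B| - 1) for A, B nonempty in Z/pZ.
|A| = 2, |B| = 2, p = 11.
CD lower bound = min(11, 2 + 2 - 1) = min(11, 3) = 3.
Compute A + B mod 11 directly:
a = 3: 3+7=10, 3+9=1
a = 5: 5+7=1, 5+9=3
A + B = {1, 3, 10}, so |A + B| = 3.
Verify: 3 ≥ 3? Yes ✓.

CD lower bound = 3, actual |A + B| = 3.


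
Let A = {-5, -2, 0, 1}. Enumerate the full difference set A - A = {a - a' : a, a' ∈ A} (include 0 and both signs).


A - A = {a - a' : a, a' ∈ A}.
Compute a - a' for each ordered pair (a, a'):
a = -5: -5--5=0, -5--2=-3, -5-0=-5, -5-1=-6
a = -2: -2--5=3, -2--2=0, -2-0=-2, -2-1=-3
a = 0: 0--5=5, 0--2=2, 0-0=0, 0-1=-1
a = 1: 1--5=6, 1--2=3, 1-0=1, 1-1=0
Collecting distinct values (and noting 0 appears from a-a):
A - A = {-6, -5, -3, -2, -1, 0, 1, 2, 3, 5, 6}
|A - A| = 11

A - A = {-6, -5, -3, -2, -1, 0, 1, 2, 3, 5, 6}


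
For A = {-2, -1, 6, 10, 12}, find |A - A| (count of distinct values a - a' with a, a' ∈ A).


A - A = {a - a' : a, a' ∈ A}; |A| = 5.
Bounds: 2|A|-1 ≤ |A - A| ≤ |A|² - |A| + 1, i.e. 9 ≤ |A - A| ≤ 21.
Note: 0 ∈ A - A always (from a - a). The set is symmetric: if d ∈ A - A then -d ∈ A - A.
Enumerate nonzero differences d = a - a' with a > a' (then include -d):
Positive differences: {1, 2, 4, 6, 7, 8, 11, 12, 13, 14}
Full difference set: {0} ∪ (positive diffs) ∪ (negative diffs).
|A - A| = 1 + 2·10 = 21 (matches direct enumeration: 21).

|A - A| = 21


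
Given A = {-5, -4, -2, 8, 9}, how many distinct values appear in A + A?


A + A = {a + a' : a, a' ∈ A}; |A| = 5.
General bounds: 2|A| - 1 ≤ |A + A| ≤ |A|(|A|+1)/2, i.e. 9 ≤ |A + A| ≤ 15.
Lower bound 2|A|-1 is attained iff A is an arithmetic progression.
Enumerate sums a + a' for a ≤ a' (symmetric, so this suffices):
a = -5: -5+-5=-10, -5+-4=-9, -5+-2=-7, -5+8=3, -5+9=4
a = -4: -4+-4=-8, -4+-2=-6, -4+8=4, -4+9=5
a = -2: -2+-2=-4, -2+8=6, -2+9=7
a = 8: 8+8=16, 8+9=17
a = 9: 9+9=18
Distinct sums: {-10, -9, -8, -7, -6, -4, 3, 4, 5, 6, 7, 16, 17, 18}
|A + A| = 14

|A + A| = 14


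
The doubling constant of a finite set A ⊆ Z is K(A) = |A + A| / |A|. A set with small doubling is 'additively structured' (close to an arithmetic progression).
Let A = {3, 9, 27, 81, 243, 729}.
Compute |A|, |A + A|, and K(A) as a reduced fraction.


|A| = 6.
Compute A + A by enumerating all 36 pairs.
A + A = {6, 12, 18, 30, 36, 54, 84, 90, 108, 162, 246, 252, 270, 324, 486, 732, 738, 756, 810, 972, 1458}, so |A + A| = 21.
K = |A + A| / |A| = 21/6 = 7/2 ≈ 3.5000.
Reference: AP of size 6 gives K = 11/6 ≈ 1.8333; a fully generic set of size 6 gives K ≈ 3.5000.

|A| = 6, |A + A| = 21, K = 21/6 = 7/2.


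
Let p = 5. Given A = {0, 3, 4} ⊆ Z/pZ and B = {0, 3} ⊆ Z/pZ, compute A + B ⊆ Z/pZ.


Work in Z/5Z: reduce every sum a + b modulo 5.
Enumerate all 6 pairs:
a = 0: 0+0=0, 0+3=3
a = 3: 3+0=3, 3+3=1
a = 4: 4+0=4, 4+3=2
Distinct residues collected: {0, 1, 2, 3, 4}
|A + B| = 5 (out of 5 total residues).

A + B = {0, 1, 2, 3, 4}


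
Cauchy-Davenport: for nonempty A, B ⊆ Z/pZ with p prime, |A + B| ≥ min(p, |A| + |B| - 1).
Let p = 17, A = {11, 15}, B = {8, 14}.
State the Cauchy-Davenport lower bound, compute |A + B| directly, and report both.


Cauchy-Davenport: |A + B| ≥ min(p, |A| + |B| - 1) for A, B nonempty in Z/pZ.
|A| = 2, |B| = 2, p = 17.
CD lower bound = min(17, 2 + 2 - 1) = min(17, 3) = 3.
Compute A + B mod 17 directly:
a = 11: 11+8=2, 11+14=8
a = 15: 15+8=6, 15+14=12
A + B = {2, 6, 8, 12}, so |A + B| = 4.
Verify: 4 ≥ 3? Yes ✓.

CD lower bound = 3, actual |A + B| = 4.


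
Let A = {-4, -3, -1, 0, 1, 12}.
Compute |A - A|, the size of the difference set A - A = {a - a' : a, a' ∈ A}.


A - A = {a - a' : a, a' ∈ A}; |A| = 6.
Bounds: 2|A|-1 ≤ |A - A| ≤ |A|² - |A| + 1, i.e. 11 ≤ |A - A| ≤ 31.
Note: 0 ∈ A - A always (from a - a). The set is symmetric: if d ∈ A - A then -d ∈ A - A.
Enumerate nonzero differences d = a - a' with a > a' (then include -d):
Positive differences: {1, 2, 3, 4, 5, 11, 12, 13, 15, 16}
Full difference set: {0} ∪ (positive diffs) ∪ (negative diffs).
|A - A| = 1 + 2·10 = 21 (matches direct enumeration: 21).

|A - A| = 21


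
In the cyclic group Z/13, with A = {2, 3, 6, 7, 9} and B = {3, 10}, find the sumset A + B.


Work in Z/13Z: reduce every sum a + b modulo 13.
Enumerate all 10 pairs:
a = 2: 2+3=5, 2+10=12
a = 3: 3+3=6, 3+10=0
a = 6: 6+3=9, 6+10=3
a = 7: 7+3=10, 7+10=4
a = 9: 9+3=12, 9+10=6
Distinct residues collected: {0, 3, 4, 5, 6, 9, 10, 12}
|A + B| = 8 (out of 13 total residues).

A + B = {0, 3, 4, 5, 6, 9, 10, 12}


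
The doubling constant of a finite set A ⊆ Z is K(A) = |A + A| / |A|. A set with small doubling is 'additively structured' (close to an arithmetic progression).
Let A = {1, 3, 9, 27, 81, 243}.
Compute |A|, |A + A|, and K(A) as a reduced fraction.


|A| = 6.
Compute A + A by enumerating all 36 pairs.
A + A = {2, 4, 6, 10, 12, 18, 28, 30, 36, 54, 82, 84, 90, 108, 162, 244, 246, 252, 270, 324, 486}, so |A + A| = 21.
K = |A + A| / |A| = 21/6 = 7/2 ≈ 3.5000.
Reference: AP of size 6 gives K = 11/6 ≈ 1.8333; a fully generic set of size 6 gives K ≈ 3.5000.

|A| = 6, |A + A| = 21, K = 21/6 = 7/2.


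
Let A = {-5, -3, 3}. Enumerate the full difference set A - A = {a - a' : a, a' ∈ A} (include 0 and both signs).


A - A = {a - a' : a, a' ∈ A}.
Compute a - a' for each ordered pair (a, a'):
a = -5: -5--5=0, -5--3=-2, -5-3=-8
a = -3: -3--5=2, -3--3=0, -3-3=-6
a = 3: 3--5=8, 3--3=6, 3-3=0
Collecting distinct values (and noting 0 appears from a-a):
A - A = {-8, -6, -2, 0, 2, 6, 8}
|A - A| = 7

A - A = {-8, -6, -2, 0, 2, 6, 8}


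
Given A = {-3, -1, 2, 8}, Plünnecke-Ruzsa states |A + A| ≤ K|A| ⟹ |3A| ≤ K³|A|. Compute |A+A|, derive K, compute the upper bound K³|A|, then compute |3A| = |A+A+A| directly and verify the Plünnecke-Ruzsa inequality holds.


|A| = 4.
Step 1: Compute A + A by enumerating all 16 pairs.
A + A = {-6, -4, -2, -1, 1, 4, 5, 7, 10, 16}, so |A + A| = 10.
Step 2: Doubling constant K = |A + A|/|A| = 10/4 = 10/4 ≈ 2.5000.
Step 3: Plünnecke-Ruzsa gives |3A| ≤ K³·|A| = (2.5000)³ · 4 ≈ 62.5000.
Step 4: Compute 3A = A + A + A directly by enumerating all triples (a,b,c) ∈ A³; |3A| = 19.
Step 5: Check 19 ≤ 62.5000? Yes ✓.

K = 10/4, Plünnecke-Ruzsa bound K³|A| ≈ 62.5000, |3A| = 19, inequality holds.


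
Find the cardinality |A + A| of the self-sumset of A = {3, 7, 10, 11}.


A + A = {a + a' : a, a' ∈ A}; |A| = 4.
General bounds: 2|A| - 1 ≤ |A + A| ≤ |A|(|A|+1)/2, i.e. 7 ≤ |A + A| ≤ 10.
Lower bound 2|A|-1 is attained iff A is an arithmetic progression.
Enumerate sums a + a' for a ≤ a' (symmetric, so this suffices):
a = 3: 3+3=6, 3+7=10, 3+10=13, 3+11=14
a = 7: 7+7=14, 7+10=17, 7+11=18
a = 10: 10+10=20, 10+11=21
a = 11: 11+11=22
Distinct sums: {6, 10, 13, 14, 17, 18, 20, 21, 22}
|A + A| = 9

|A + A| = 9


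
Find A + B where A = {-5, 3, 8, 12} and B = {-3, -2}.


A + B = {a + b : a ∈ A, b ∈ B}.
Enumerate all |A|·|B| = 4·2 = 8 pairs (a, b) and collect distinct sums.
a = -5: -5+-3=-8, -5+-2=-7
a = 3: 3+-3=0, 3+-2=1
a = 8: 8+-3=5, 8+-2=6
a = 12: 12+-3=9, 12+-2=10
Collecting distinct sums: A + B = {-8, -7, 0, 1, 5, 6, 9, 10}
|A + B| = 8

A + B = {-8, -7, 0, 1, 5, 6, 9, 10}


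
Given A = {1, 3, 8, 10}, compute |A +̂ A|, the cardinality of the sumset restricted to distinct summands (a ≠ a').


Restricted sumset: A +̂ A = {a + a' : a ∈ A, a' ∈ A, a ≠ a'}.
Equivalently, take A + A and drop any sum 2a that is achievable ONLY as a + a for a ∈ A (i.e. sums representable only with equal summands).
Enumerate pairs (a, a') with a < a' (symmetric, so each unordered pair gives one sum; this covers all a ≠ a'):
  1 + 3 = 4
  1 + 8 = 9
  1 + 10 = 11
  3 + 8 = 11
  3 + 10 = 13
  8 + 10 = 18
Collected distinct sums: {4, 9, 11, 13, 18}
|A +̂ A| = 5
(Reference bound: |A +̂ A| ≥ 2|A| - 3 for |A| ≥ 2, with |A| = 4 giving ≥ 5.)

|A +̂ A| = 5


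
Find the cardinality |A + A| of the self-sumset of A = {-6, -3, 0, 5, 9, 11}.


A + A = {a + a' : a, a' ∈ A}; |A| = 6.
General bounds: 2|A| - 1 ≤ |A + A| ≤ |A|(|A|+1)/2, i.e. 11 ≤ |A + A| ≤ 21.
Lower bound 2|A|-1 is attained iff A is an arithmetic progression.
Enumerate sums a + a' for a ≤ a' (symmetric, so this suffices):
a = -6: -6+-6=-12, -6+-3=-9, -6+0=-6, -6+5=-1, -6+9=3, -6+11=5
a = -3: -3+-3=-6, -3+0=-3, -3+5=2, -3+9=6, -3+11=8
a = 0: 0+0=0, 0+5=5, 0+9=9, 0+11=11
a = 5: 5+5=10, 5+9=14, 5+11=16
a = 9: 9+9=18, 9+11=20
a = 11: 11+11=22
Distinct sums: {-12, -9, -6, -3, -1, 0, 2, 3, 5, 6, 8, 9, 10, 11, 14, 16, 18, 20, 22}
|A + A| = 19

|A + A| = 19


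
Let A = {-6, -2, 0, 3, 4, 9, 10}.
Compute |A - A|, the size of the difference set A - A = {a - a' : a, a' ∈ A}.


A - A = {a - a' : a, a' ∈ A}; |A| = 7.
Bounds: 2|A|-1 ≤ |A - A| ≤ |A|² - |A| + 1, i.e. 13 ≤ |A - A| ≤ 43.
Note: 0 ∈ A - A always (from a - a). The set is symmetric: if d ∈ A - A then -d ∈ A - A.
Enumerate nonzero differences d = a - a' with a > a' (then include -d):
Positive differences: {1, 2, 3, 4, 5, 6, 7, 9, 10, 11, 12, 15, 16}
Full difference set: {0} ∪ (positive diffs) ∪ (negative diffs).
|A - A| = 1 + 2·13 = 27 (matches direct enumeration: 27).

|A - A| = 27


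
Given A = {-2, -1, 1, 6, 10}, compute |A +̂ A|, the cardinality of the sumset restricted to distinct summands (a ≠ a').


Restricted sumset: A +̂ A = {a + a' : a ∈ A, a' ∈ A, a ≠ a'}.
Equivalently, take A + A and drop any sum 2a that is achievable ONLY as a + a for a ∈ A (i.e. sums representable only with equal summands).
Enumerate pairs (a, a') with a < a' (symmetric, so each unordered pair gives one sum; this covers all a ≠ a'):
  -2 + -1 = -3
  -2 + 1 = -1
  -2 + 6 = 4
  -2 + 10 = 8
  -1 + 1 = 0
  -1 + 6 = 5
  -1 + 10 = 9
  1 + 6 = 7
  1 + 10 = 11
  6 + 10 = 16
Collected distinct sums: {-3, -1, 0, 4, 5, 7, 8, 9, 11, 16}
|A +̂ A| = 10
(Reference bound: |A +̂ A| ≥ 2|A| - 3 for |A| ≥ 2, with |A| = 5 giving ≥ 7.)

|A +̂ A| = 10


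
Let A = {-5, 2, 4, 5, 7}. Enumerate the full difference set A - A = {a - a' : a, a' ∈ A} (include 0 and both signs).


A - A = {a - a' : a, a' ∈ A}.
Compute a - a' for each ordered pair (a, a'):
a = -5: -5--5=0, -5-2=-7, -5-4=-9, -5-5=-10, -5-7=-12
a = 2: 2--5=7, 2-2=0, 2-4=-2, 2-5=-3, 2-7=-5
a = 4: 4--5=9, 4-2=2, 4-4=0, 4-5=-1, 4-7=-3
a = 5: 5--5=10, 5-2=3, 5-4=1, 5-5=0, 5-7=-2
a = 7: 7--5=12, 7-2=5, 7-4=3, 7-5=2, 7-7=0
Collecting distinct values (and noting 0 appears from a-a):
A - A = {-12, -10, -9, -7, -5, -3, -2, -1, 0, 1, 2, 3, 5, 7, 9, 10, 12}
|A - A| = 17

A - A = {-12, -10, -9, -7, -5, -3, -2, -1, 0, 1, 2, 3, 5, 7, 9, 10, 12}


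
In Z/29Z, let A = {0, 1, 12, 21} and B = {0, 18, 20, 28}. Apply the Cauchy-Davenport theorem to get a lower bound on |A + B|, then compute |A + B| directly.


Cauchy-Davenport: |A + B| ≥ min(p, |A| + |B| - 1) for A, B nonempty in Z/pZ.
|A| = 4, |B| = 4, p = 29.
CD lower bound = min(29, 4 + 4 - 1) = min(29, 7) = 7.
Compute A + B mod 29 directly:
a = 0: 0+0=0, 0+18=18, 0+20=20, 0+28=28
a = 1: 1+0=1, 1+18=19, 1+20=21, 1+28=0
a = 12: 12+0=12, 12+18=1, 12+20=3, 12+28=11
a = 21: 21+0=21, 21+18=10, 21+20=12, 21+28=20
A + B = {0, 1, 3, 10, 11, 12, 18, 19, 20, 21, 28}, so |A + B| = 11.
Verify: 11 ≥ 7? Yes ✓.

CD lower bound = 7, actual |A + B| = 11.


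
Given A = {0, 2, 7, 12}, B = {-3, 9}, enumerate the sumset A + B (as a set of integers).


A + B = {a + b : a ∈ A, b ∈ B}.
Enumerate all |A|·|B| = 4·2 = 8 pairs (a, b) and collect distinct sums.
a = 0: 0+-3=-3, 0+9=9
a = 2: 2+-3=-1, 2+9=11
a = 7: 7+-3=4, 7+9=16
a = 12: 12+-3=9, 12+9=21
Collecting distinct sums: A + B = {-3, -1, 4, 9, 11, 16, 21}
|A + B| = 7

A + B = {-3, -1, 4, 9, 11, 16, 21}


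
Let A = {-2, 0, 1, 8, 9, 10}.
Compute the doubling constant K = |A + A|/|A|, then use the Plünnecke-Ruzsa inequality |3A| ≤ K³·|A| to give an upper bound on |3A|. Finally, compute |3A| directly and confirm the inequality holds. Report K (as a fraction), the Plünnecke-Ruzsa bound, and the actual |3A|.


|A| = 6.
Step 1: Compute A + A by enumerating all 36 pairs.
A + A = {-4, -2, -1, 0, 1, 2, 6, 7, 8, 9, 10, 11, 16, 17, 18, 19, 20}, so |A + A| = 17.
Step 2: Doubling constant K = |A + A|/|A| = 17/6 = 17/6 ≈ 2.8333.
Step 3: Plünnecke-Ruzsa gives |3A| ≤ K³·|A| = (2.8333)³ · 6 ≈ 136.4722.
Step 4: Compute 3A = A + A + A directly by enumerating all triples (a,b,c) ∈ A³; |3A| = 33.
Step 5: Check 33 ≤ 136.4722? Yes ✓.

K = 17/6, Plünnecke-Ruzsa bound K³|A| ≈ 136.4722, |3A| = 33, inequality holds.


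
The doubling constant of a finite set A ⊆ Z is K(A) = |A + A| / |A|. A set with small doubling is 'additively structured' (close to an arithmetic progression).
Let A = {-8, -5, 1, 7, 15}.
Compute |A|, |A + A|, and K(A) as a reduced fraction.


|A| = 5.
Compute A + A by enumerating all 25 pairs.
A + A = {-16, -13, -10, -7, -4, -1, 2, 7, 8, 10, 14, 16, 22, 30}, so |A + A| = 14.
K = |A + A| / |A| = 14/5 (already in lowest terms) ≈ 2.8000.
Reference: AP of size 5 gives K = 9/5 ≈ 1.8000; a fully generic set of size 5 gives K ≈ 3.0000.

|A| = 5, |A + A| = 14, K = 14/5.


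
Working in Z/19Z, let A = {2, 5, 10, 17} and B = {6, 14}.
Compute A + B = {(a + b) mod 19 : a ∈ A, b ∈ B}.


Work in Z/19Z: reduce every sum a + b modulo 19.
Enumerate all 8 pairs:
a = 2: 2+6=8, 2+14=16
a = 5: 5+6=11, 5+14=0
a = 10: 10+6=16, 10+14=5
a = 17: 17+6=4, 17+14=12
Distinct residues collected: {0, 4, 5, 8, 11, 12, 16}
|A + B| = 7 (out of 19 total residues).

A + B = {0, 4, 5, 8, 11, 12, 16}


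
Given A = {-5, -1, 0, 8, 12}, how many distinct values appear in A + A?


A + A = {a + a' : a, a' ∈ A}; |A| = 5.
General bounds: 2|A| - 1 ≤ |A + A| ≤ |A|(|A|+1)/2, i.e. 9 ≤ |A + A| ≤ 15.
Lower bound 2|A|-1 is attained iff A is an arithmetic progression.
Enumerate sums a + a' for a ≤ a' (symmetric, so this suffices):
a = -5: -5+-5=-10, -5+-1=-6, -5+0=-5, -5+8=3, -5+12=7
a = -1: -1+-1=-2, -1+0=-1, -1+8=7, -1+12=11
a = 0: 0+0=0, 0+8=8, 0+12=12
a = 8: 8+8=16, 8+12=20
a = 12: 12+12=24
Distinct sums: {-10, -6, -5, -2, -1, 0, 3, 7, 8, 11, 12, 16, 20, 24}
|A + A| = 14

|A + A| = 14


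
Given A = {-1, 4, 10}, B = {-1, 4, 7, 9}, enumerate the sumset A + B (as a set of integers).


A + B = {a + b : a ∈ A, b ∈ B}.
Enumerate all |A|·|B| = 3·4 = 12 pairs (a, b) and collect distinct sums.
a = -1: -1+-1=-2, -1+4=3, -1+7=6, -1+9=8
a = 4: 4+-1=3, 4+4=8, 4+7=11, 4+9=13
a = 10: 10+-1=9, 10+4=14, 10+7=17, 10+9=19
Collecting distinct sums: A + B = {-2, 3, 6, 8, 9, 11, 13, 14, 17, 19}
|A + B| = 10

A + B = {-2, 3, 6, 8, 9, 11, 13, 14, 17, 19}


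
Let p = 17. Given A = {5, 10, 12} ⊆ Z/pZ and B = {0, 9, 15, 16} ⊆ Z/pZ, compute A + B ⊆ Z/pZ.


Work in Z/17Z: reduce every sum a + b modulo 17.
Enumerate all 12 pairs:
a = 5: 5+0=5, 5+9=14, 5+15=3, 5+16=4
a = 10: 10+0=10, 10+9=2, 10+15=8, 10+16=9
a = 12: 12+0=12, 12+9=4, 12+15=10, 12+16=11
Distinct residues collected: {2, 3, 4, 5, 8, 9, 10, 11, 12, 14}
|A + B| = 10 (out of 17 total residues).

A + B = {2, 3, 4, 5, 8, 9, 10, 11, 12, 14}


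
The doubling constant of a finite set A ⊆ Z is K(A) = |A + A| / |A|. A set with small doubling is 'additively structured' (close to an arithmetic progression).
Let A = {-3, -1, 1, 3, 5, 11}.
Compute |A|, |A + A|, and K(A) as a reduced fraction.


|A| = 6.
Compute A + A by enumerating all 36 pairs.
A + A = {-6, -4, -2, 0, 2, 4, 6, 8, 10, 12, 14, 16, 22}, so |A + A| = 13.
K = |A + A| / |A| = 13/6 (already in lowest terms) ≈ 2.1667.
Reference: AP of size 6 gives K = 11/6 ≈ 1.8333; a fully generic set of size 6 gives K ≈ 3.5000.

|A| = 6, |A + A| = 13, K = 13/6.


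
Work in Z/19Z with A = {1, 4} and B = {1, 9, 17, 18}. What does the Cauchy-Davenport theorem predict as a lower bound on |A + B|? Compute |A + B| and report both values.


Cauchy-Davenport: |A + B| ≥ min(p, |A| + |B| - 1) for A, B nonempty in Z/pZ.
|A| = 2, |B| = 4, p = 19.
CD lower bound = min(19, 2 + 4 - 1) = min(19, 5) = 5.
Compute A + B mod 19 directly:
a = 1: 1+1=2, 1+9=10, 1+17=18, 1+18=0
a = 4: 4+1=5, 4+9=13, 4+17=2, 4+18=3
A + B = {0, 2, 3, 5, 10, 13, 18}, so |A + B| = 7.
Verify: 7 ≥ 5? Yes ✓.

CD lower bound = 5, actual |A + B| = 7.


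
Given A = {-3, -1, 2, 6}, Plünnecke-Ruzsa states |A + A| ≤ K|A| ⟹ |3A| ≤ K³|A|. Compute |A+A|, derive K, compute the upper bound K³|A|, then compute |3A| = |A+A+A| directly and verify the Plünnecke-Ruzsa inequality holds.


|A| = 4.
Step 1: Compute A + A by enumerating all 16 pairs.
A + A = {-6, -4, -2, -1, 1, 3, 4, 5, 8, 12}, so |A + A| = 10.
Step 2: Doubling constant K = |A + A|/|A| = 10/4 = 10/4 ≈ 2.5000.
Step 3: Plünnecke-Ruzsa gives |3A| ≤ K³·|A| = (2.5000)³ · 4 ≈ 62.5000.
Step 4: Compute 3A = A + A + A directly by enumerating all triples (a,b,c) ∈ A³; |3A| = 19.
Step 5: Check 19 ≤ 62.5000? Yes ✓.

K = 10/4, Plünnecke-Ruzsa bound K³|A| ≈ 62.5000, |3A| = 19, inequality holds.


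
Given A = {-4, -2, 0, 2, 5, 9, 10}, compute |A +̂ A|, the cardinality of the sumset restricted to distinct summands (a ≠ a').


Restricted sumset: A +̂ A = {a + a' : a ∈ A, a' ∈ A, a ≠ a'}.
Equivalently, take A + A and drop any sum 2a that is achievable ONLY as a + a for a ∈ A (i.e. sums representable only with equal summands).
Enumerate pairs (a, a') with a < a' (symmetric, so each unordered pair gives one sum; this covers all a ≠ a'):
  -4 + -2 = -6
  -4 + 0 = -4
  -4 + 2 = -2
  -4 + 5 = 1
  -4 + 9 = 5
  -4 + 10 = 6
  -2 + 0 = -2
  -2 + 2 = 0
  -2 + 5 = 3
  -2 + 9 = 7
  -2 + 10 = 8
  0 + 2 = 2
  0 + 5 = 5
  0 + 9 = 9
  0 + 10 = 10
  2 + 5 = 7
  2 + 9 = 11
  2 + 10 = 12
  5 + 9 = 14
  5 + 10 = 15
  9 + 10 = 19
Collected distinct sums: {-6, -4, -2, 0, 1, 2, 3, 5, 6, 7, 8, 9, 10, 11, 12, 14, 15, 19}
|A +̂ A| = 18
(Reference bound: |A +̂ A| ≥ 2|A| - 3 for |A| ≥ 2, with |A| = 7 giving ≥ 11.)

|A +̂ A| = 18


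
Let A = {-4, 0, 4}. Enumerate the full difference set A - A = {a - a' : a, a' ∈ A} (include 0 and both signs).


A - A = {a - a' : a, a' ∈ A}.
Compute a - a' for each ordered pair (a, a'):
a = -4: -4--4=0, -4-0=-4, -4-4=-8
a = 0: 0--4=4, 0-0=0, 0-4=-4
a = 4: 4--4=8, 4-0=4, 4-4=0
Collecting distinct values (and noting 0 appears from a-a):
A - A = {-8, -4, 0, 4, 8}
|A - A| = 5

A - A = {-8, -4, 0, 4, 8}


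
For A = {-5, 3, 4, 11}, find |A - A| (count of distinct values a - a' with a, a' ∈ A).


A - A = {a - a' : a, a' ∈ A}; |A| = 4.
Bounds: 2|A|-1 ≤ |A - A| ≤ |A|² - |A| + 1, i.e. 7 ≤ |A - A| ≤ 13.
Note: 0 ∈ A - A always (from a - a). The set is symmetric: if d ∈ A - A then -d ∈ A - A.
Enumerate nonzero differences d = a - a' with a > a' (then include -d):
Positive differences: {1, 7, 8, 9, 16}
Full difference set: {0} ∪ (positive diffs) ∪ (negative diffs).
|A - A| = 1 + 2·5 = 11 (matches direct enumeration: 11).

|A - A| = 11


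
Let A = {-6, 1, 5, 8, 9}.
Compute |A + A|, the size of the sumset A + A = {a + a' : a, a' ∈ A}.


A + A = {a + a' : a, a' ∈ A}; |A| = 5.
General bounds: 2|A| - 1 ≤ |A + A| ≤ |A|(|A|+1)/2, i.e. 9 ≤ |A + A| ≤ 15.
Lower bound 2|A|-1 is attained iff A is an arithmetic progression.
Enumerate sums a + a' for a ≤ a' (symmetric, so this suffices):
a = -6: -6+-6=-12, -6+1=-5, -6+5=-1, -6+8=2, -6+9=3
a = 1: 1+1=2, 1+5=6, 1+8=9, 1+9=10
a = 5: 5+5=10, 5+8=13, 5+9=14
a = 8: 8+8=16, 8+9=17
a = 9: 9+9=18
Distinct sums: {-12, -5, -1, 2, 3, 6, 9, 10, 13, 14, 16, 17, 18}
|A + A| = 13

|A + A| = 13


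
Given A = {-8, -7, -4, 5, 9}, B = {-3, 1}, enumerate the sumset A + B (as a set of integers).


A + B = {a + b : a ∈ A, b ∈ B}.
Enumerate all |A|·|B| = 5·2 = 10 pairs (a, b) and collect distinct sums.
a = -8: -8+-3=-11, -8+1=-7
a = -7: -7+-3=-10, -7+1=-6
a = -4: -4+-3=-7, -4+1=-3
a = 5: 5+-3=2, 5+1=6
a = 9: 9+-3=6, 9+1=10
Collecting distinct sums: A + B = {-11, -10, -7, -6, -3, 2, 6, 10}
|A + B| = 8

A + B = {-11, -10, -7, -6, -3, 2, 6, 10}


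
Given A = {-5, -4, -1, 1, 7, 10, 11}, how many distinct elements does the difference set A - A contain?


A - A = {a - a' : a, a' ∈ A}; |A| = 7.
Bounds: 2|A|-1 ≤ |A - A| ≤ |A|² - |A| + 1, i.e. 13 ≤ |A - A| ≤ 43.
Note: 0 ∈ A - A always (from a - a). The set is symmetric: if d ∈ A - A then -d ∈ A - A.
Enumerate nonzero differences d = a - a' with a > a' (then include -d):
Positive differences: {1, 2, 3, 4, 5, 6, 8, 9, 10, 11, 12, 14, 15, 16}
Full difference set: {0} ∪ (positive diffs) ∪ (negative diffs).
|A - A| = 1 + 2·14 = 29 (matches direct enumeration: 29).

|A - A| = 29


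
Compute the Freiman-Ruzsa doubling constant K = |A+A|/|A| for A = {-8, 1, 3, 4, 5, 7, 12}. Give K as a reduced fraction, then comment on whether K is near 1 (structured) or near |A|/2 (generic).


|A| = 7.
Compute A + A by enumerating all 49 pairs.
A + A = {-16, -7, -5, -4, -3, -1, 2, 4, 5, 6, 7, 8, 9, 10, 11, 12, 13, 14, 15, 16, 17, 19, 24}, so |A + A| = 23.
K = |A + A| / |A| = 23/7 (already in lowest terms) ≈ 3.2857.
Reference: AP of size 7 gives K = 13/7 ≈ 1.8571; a fully generic set of size 7 gives K ≈ 4.0000.

|A| = 7, |A + A| = 23, K = 23/7.


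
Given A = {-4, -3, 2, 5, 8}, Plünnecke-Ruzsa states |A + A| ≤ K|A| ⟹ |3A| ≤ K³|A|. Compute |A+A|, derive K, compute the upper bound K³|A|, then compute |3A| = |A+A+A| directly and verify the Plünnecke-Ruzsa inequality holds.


|A| = 5.
Step 1: Compute A + A by enumerating all 25 pairs.
A + A = {-8, -7, -6, -2, -1, 1, 2, 4, 5, 7, 10, 13, 16}, so |A + A| = 13.
Step 2: Doubling constant K = |A + A|/|A| = 13/5 = 13/5 ≈ 2.6000.
Step 3: Plünnecke-Ruzsa gives |3A| ≤ K³·|A| = (2.6000)³ · 5 ≈ 87.8800.
Step 4: Compute 3A = A + A + A directly by enumerating all triples (a,b,c) ∈ A³; |3A| = 25.
Step 5: Check 25 ≤ 87.8800? Yes ✓.

K = 13/5, Plünnecke-Ruzsa bound K³|A| ≈ 87.8800, |3A| = 25, inequality holds.


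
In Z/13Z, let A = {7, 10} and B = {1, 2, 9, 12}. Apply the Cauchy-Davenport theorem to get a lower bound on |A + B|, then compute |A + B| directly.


Cauchy-Davenport: |A + B| ≥ min(p, |A| + |B| - 1) for A, B nonempty in Z/pZ.
|A| = 2, |B| = 4, p = 13.
CD lower bound = min(13, 2 + 4 - 1) = min(13, 5) = 5.
Compute A + B mod 13 directly:
a = 7: 7+1=8, 7+2=9, 7+9=3, 7+12=6
a = 10: 10+1=11, 10+2=12, 10+9=6, 10+12=9
A + B = {3, 6, 8, 9, 11, 12}, so |A + B| = 6.
Verify: 6 ≥ 5? Yes ✓.

CD lower bound = 5, actual |A + B| = 6.


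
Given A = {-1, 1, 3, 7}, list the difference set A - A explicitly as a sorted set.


A - A = {a - a' : a, a' ∈ A}.
Compute a - a' for each ordered pair (a, a'):
a = -1: -1--1=0, -1-1=-2, -1-3=-4, -1-7=-8
a = 1: 1--1=2, 1-1=0, 1-3=-2, 1-7=-6
a = 3: 3--1=4, 3-1=2, 3-3=0, 3-7=-4
a = 7: 7--1=8, 7-1=6, 7-3=4, 7-7=0
Collecting distinct values (and noting 0 appears from a-a):
A - A = {-8, -6, -4, -2, 0, 2, 4, 6, 8}
|A - A| = 9

A - A = {-8, -6, -4, -2, 0, 2, 4, 6, 8}


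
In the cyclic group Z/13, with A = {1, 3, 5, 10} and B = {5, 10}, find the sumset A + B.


Work in Z/13Z: reduce every sum a + b modulo 13.
Enumerate all 8 pairs:
a = 1: 1+5=6, 1+10=11
a = 3: 3+5=8, 3+10=0
a = 5: 5+5=10, 5+10=2
a = 10: 10+5=2, 10+10=7
Distinct residues collected: {0, 2, 6, 7, 8, 10, 11}
|A + B| = 7 (out of 13 total residues).

A + B = {0, 2, 6, 7, 8, 10, 11}


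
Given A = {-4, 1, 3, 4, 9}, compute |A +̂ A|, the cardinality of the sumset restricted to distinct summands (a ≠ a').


Restricted sumset: A +̂ A = {a + a' : a ∈ A, a' ∈ A, a ≠ a'}.
Equivalently, take A + A and drop any sum 2a that is achievable ONLY as a + a for a ∈ A (i.e. sums representable only with equal summands).
Enumerate pairs (a, a') with a < a' (symmetric, so each unordered pair gives one sum; this covers all a ≠ a'):
  -4 + 1 = -3
  -4 + 3 = -1
  -4 + 4 = 0
  -4 + 9 = 5
  1 + 3 = 4
  1 + 4 = 5
  1 + 9 = 10
  3 + 4 = 7
  3 + 9 = 12
  4 + 9 = 13
Collected distinct sums: {-3, -1, 0, 4, 5, 7, 10, 12, 13}
|A +̂ A| = 9
(Reference bound: |A +̂ A| ≥ 2|A| - 3 for |A| ≥ 2, with |A| = 5 giving ≥ 7.)

|A +̂ A| = 9


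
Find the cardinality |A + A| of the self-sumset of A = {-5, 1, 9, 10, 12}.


A + A = {a + a' : a, a' ∈ A}; |A| = 5.
General bounds: 2|A| - 1 ≤ |A + A| ≤ |A|(|A|+1)/2, i.e. 9 ≤ |A + A| ≤ 15.
Lower bound 2|A|-1 is attained iff A is an arithmetic progression.
Enumerate sums a + a' for a ≤ a' (symmetric, so this suffices):
a = -5: -5+-5=-10, -5+1=-4, -5+9=4, -5+10=5, -5+12=7
a = 1: 1+1=2, 1+9=10, 1+10=11, 1+12=13
a = 9: 9+9=18, 9+10=19, 9+12=21
a = 10: 10+10=20, 10+12=22
a = 12: 12+12=24
Distinct sums: {-10, -4, 2, 4, 5, 7, 10, 11, 13, 18, 19, 20, 21, 22, 24}
|A + A| = 15

|A + A| = 15


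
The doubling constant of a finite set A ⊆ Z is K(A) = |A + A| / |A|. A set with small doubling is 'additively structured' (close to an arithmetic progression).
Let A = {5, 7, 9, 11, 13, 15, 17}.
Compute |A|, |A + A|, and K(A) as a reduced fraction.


|A| = 7.
Compute A + A by enumerating all 49 pairs.
A + A = {10, 12, 14, 16, 18, 20, 22, 24, 26, 28, 30, 32, 34}, so |A + A| = 13.
K = |A + A| / |A| = 13/7 (already in lowest terms) ≈ 1.8571.
Reference: AP of size 7 gives K = 13/7 ≈ 1.8571; a fully generic set of size 7 gives K ≈ 4.0000.

|A| = 7, |A + A| = 13, K = 13/7.


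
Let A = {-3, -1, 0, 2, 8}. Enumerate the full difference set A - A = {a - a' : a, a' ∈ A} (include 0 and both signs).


A - A = {a - a' : a, a' ∈ A}.
Compute a - a' for each ordered pair (a, a'):
a = -3: -3--3=0, -3--1=-2, -3-0=-3, -3-2=-5, -3-8=-11
a = -1: -1--3=2, -1--1=0, -1-0=-1, -1-2=-3, -1-8=-9
a = 0: 0--3=3, 0--1=1, 0-0=0, 0-2=-2, 0-8=-8
a = 2: 2--3=5, 2--1=3, 2-0=2, 2-2=0, 2-8=-6
a = 8: 8--3=11, 8--1=9, 8-0=8, 8-2=6, 8-8=0
Collecting distinct values (and noting 0 appears from a-a):
A - A = {-11, -9, -8, -6, -5, -3, -2, -1, 0, 1, 2, 3, 5, 6, 8, 9, 11}
|A - A| = 17

A - A = {-11, -9, -8, -6, -5, -3, -2, -1, 0, 1, 2, 3, 5, 6, 8, 9, 11}


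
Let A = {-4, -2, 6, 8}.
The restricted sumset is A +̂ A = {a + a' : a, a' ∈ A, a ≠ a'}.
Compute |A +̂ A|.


Restricted sumset: A +̂ A = {a + a' : a ∈ A, a' ∈ A, a ≠ a'}.
Equivalently, take A + A and drop any sum 2a that is achievable ONLY as a + a for a ∈ A (i.e. sums representable only with equal summands).
Enumerate pairs (a, a') with a < a' (symmetric, so each unordered pair gives one sum; this covers all a ≠ a'):
  -4 + -2 = -6
  -4 + 6 = 2
  -4 + 8 = 4
  -2 + 6 = 4
  -2 + 8 = 6
  6 + 8 = 14
Collected distinct sums: {-6, 2, 4, 6, 14}
|A +̂ A| = 5
(Reference bound: |A +̂ A| ≥ 2|A| - 3 for |A| ≥ 2, with |A| = 4 giving ≥ 5.)

|A +̂ A| = 5


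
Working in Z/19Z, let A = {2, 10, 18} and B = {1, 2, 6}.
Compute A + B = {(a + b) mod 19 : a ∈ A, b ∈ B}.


Work in Z/19Z: reduce every sum a + b modulo 19.
Enumerate all 9 pairs:
a = 2: 2+1=3, 2+2=4, 2+6=8
a = 10: 10+1=11, 10+2=12, 10+6=16
a = 18: 18+1=0, 18+2=1, 18+6=5
Distinct residues collected: {0, 1, 3, 4, 5, 8, 11, 12, 16}
|A + B| = 9 (out of 19 total residues).

A + B = {0, 1, 3, 4, 5, 8, 11, 12, 16}


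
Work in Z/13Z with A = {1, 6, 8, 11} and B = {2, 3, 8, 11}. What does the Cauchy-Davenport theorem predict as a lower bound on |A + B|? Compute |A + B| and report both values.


Cauchy-Davenport: |A + B| ≥ min(p, |A| + |B| - 1) for A, B nonempty in Z/pZ.
|A| = 4, |B| = 4, p = 13.
CD lower bound = min(13, 4 + 4 - 1) = min(13, 7) = 7.
Compute A + B mod 13 directly:
a = 1: 1+2=3, 1+3=4, 1+8=9, 1+11=12
a = 6: 6+2=8, 6+3=9, 6+8=1, 6+11=4
a = 8: 8+2=10, 8+3=11, 8+8=3, 8+11=6
a = 11: 11+2=0, 11+3=1, 11+8=6, 11+11=9
A + B = {0, 1, 3, 4, 6, 8, 9, 10, 11, 12}, so |A + B| = 10.
Verify: 10 ≥ 7? Yes ✓.

CD lower bound = 7, actual |A + B| = 10.


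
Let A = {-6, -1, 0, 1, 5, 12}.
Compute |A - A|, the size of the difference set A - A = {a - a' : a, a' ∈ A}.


A - A = {a - a' : a, a' ∈ A}; |A| = 6.
Bounds: 2|A|-1 ≤ |A - A| ≤ |A|² - |A| + 1, i.e. 11 ≤ |A - A| ≤ 31.
Note: 0 ∈ A - A always (from a - a). The set is symmetric: if d ∈ A - A then -d ∈ A - A.
Enumerate nonzero differences d = a - a' with a > a' (then include -d):
Positive differences: {1, 2, 4, 5, 6, 7, 11, 12, 13, 18}
Full difference set: {0} ∪ (positive diffs) ∪ (negative diffs).
|A - A| = 1 + 2·10 = 21 (matches direct enumeration: 21).

|A - A| = 21


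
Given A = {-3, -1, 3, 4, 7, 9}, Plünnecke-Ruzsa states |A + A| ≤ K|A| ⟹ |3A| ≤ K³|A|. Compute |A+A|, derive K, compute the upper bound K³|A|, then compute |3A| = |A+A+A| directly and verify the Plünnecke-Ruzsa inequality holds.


|A| = 6.
Step 1: Compute A + A by enumerating all 36 pairs.
A + A = {-6, -4, -2, 0, 1, 2, 3, 4, 6, 7, 8, 10, 11, 12, 13, 14, 16, 18}, so |A + A| = 18.
Step 2: Doubling constant K = |A + A|/|A| = 18/6 = 18/6 ≈ 3.0000.
Step 3: Plünnecke-Ruzsa gives |3A| ≤ K³·|A| = (3.0000)³ · 6 ≈ 162.0000.
Step 4: Compute 3A = A + A + A directly by enumerating all triples (a,b,c) ∈ A³; |3A| = 32.
Step 5: Check 32 ≤ 162.0000? Yes ✓.

K = 18/6, Plünnecke-Ruzsa bound K³|A| ≈ 162.0000, |3A| = 32, inequality holds.


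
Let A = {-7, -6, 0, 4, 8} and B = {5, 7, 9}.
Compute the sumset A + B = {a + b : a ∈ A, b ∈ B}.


A + B = {a + b : a ∈ A, b ∈ B}.
Enumerate all |A|·|B| = 5·3 = 15 pairs (a, b) and collect distinct sums.
a = -7: -7+5=-2, -7+7=0, -7+9=2
a = -6: -6+5=-1, -6+7=1, -6+9=3
a = 0: 0+5=5, 0+7=7, 0+9=9
a = 4: 4+5=9, 4+7=11, 4+9=13
a = 8: 8+5=13, 8+7=15, 8+9=17
Collecting distinct sums: A + B = {-2, -1, 0, 1, 2, 3, 5, 7, 9, 11, 13, 15, 17}
|A + B| = 13

A + B = {-2, -1, 0, 1, 2, 3, 5, 7, 9, 11, 13, 15, 17}


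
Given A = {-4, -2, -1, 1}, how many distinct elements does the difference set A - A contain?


A - A = {a - a' : a, a' ∈ A}; |A| = 4.
Bounds: 2|A|-1 ≤ |A - A| ≤ |A|² - |A| + 1, i.e. 7 ≤ |A - A| ≤ 13.
Note: 0 ∈ A - A always (from a - a). The set is symmetric: if d ∈ A - A then -d ∈ A - A.
Enumerate nonzero differences d = a - a' with a > a' (then include -d):
Positive differences: {1, 2, 3, 5}
Full difference set: {0} ∪ (positive diffs) ∪ (negative diffs).
|A - A| = 1 + 2·4 = 9 (matches direct enumeration: 9).

|A - A| = 9


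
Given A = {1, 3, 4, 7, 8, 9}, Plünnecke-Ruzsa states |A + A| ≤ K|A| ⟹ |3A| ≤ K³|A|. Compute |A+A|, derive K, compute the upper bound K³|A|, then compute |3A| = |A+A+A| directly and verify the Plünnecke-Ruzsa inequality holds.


|A| = 6.
Step 1: Compute A + A by enumerating all 36 pairs.
A + A = {2, 4, 5, 6, 7, 8, 9, 10, 11, 12, 13, 14, 15, 16, 17, 18}, so |A + A| = 16.
Step 2: Doubling constant K = |A + A|/|A| = 16/6 = 16/6 ≈ 2.6667.
Step 3: Plünnecke-Ruzsa gives |3A| ≤ K³·|A| = (2.6667)³ · 6 ≈ 113.7778.
Step 4: Compute 3A = A + A + A directly by enumerating all triples (a,b,c) ∈ A³; |3A| = 24.
Step 5: Check 24 ≤ 113.7778? Yes ✓.

K = 16/6, Plünnecke-Ruzsa bound K³|A| ≈ 113.7778, |3A| = 24, inequality holds.


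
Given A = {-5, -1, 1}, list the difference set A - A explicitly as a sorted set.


A - A = {a - a' : a, a' ∈ A}.
Compute a - a' for each ordered pair (a, a'):
a = -5: -5--5=0, -5--1=-4, -5-1=-6
a = -1: -1--5=4, -1--1=0, -1-1=-2
a = 1: 1--5=6, 1--1=2, 1-1=0
Collecting distinct values (and noting 0 appears from a-a):
A - A = {-6, -4, -2, 0, 2, 4, 6}
|A - A| = 7

A - A = {-6, -4, -2, 0, 2, 4, 6}


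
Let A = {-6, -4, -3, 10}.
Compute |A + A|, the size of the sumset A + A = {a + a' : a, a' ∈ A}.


A + A = {a + a' : a, a' ∈ A}; |A| = 4.
General bounds: 2|A| - 1 ≤ |A + A| ≤ |A|(|A|+1)/2, i.e. 7 ≤ |A + A| ≤ 10.
Lower bound 2|A|-1 is attained iff A is an arithmetic progression.
Enumerate sums a + a' for a ≤ a' (symmetric, so this suffices):
a = -6: -6+-6=-12, -6+-4=-10, -6+-3=-9, -6+10=4
a = -4: -4+-4=-8, -4+-3=-7, -4+10=6
a = -3: -3+-3=-6, -3+10=7
a = 10: 10+10=20
Distinct sums: {-12, -10, -9, -8, -7, -6, 4, 6, 7, 20}
|A + A| = 10

|A + A| = 10


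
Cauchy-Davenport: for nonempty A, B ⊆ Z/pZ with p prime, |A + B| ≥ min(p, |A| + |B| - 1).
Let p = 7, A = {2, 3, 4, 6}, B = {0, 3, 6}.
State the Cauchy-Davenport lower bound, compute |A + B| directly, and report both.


Cauchy-Davenport: |A + B| ≥ min(p, |A| + |B| - 1) for A, B nonempty in Z/pZ.
|A| = 4, |B| = 3, p = 7.
CD lower bound = min(7, 4 + 3 - 1) = min(7, 6) = 6.
Compute A + B mod 7 directly:
a = 2: 2+0=2, 2+3=5, 2+6=1
a = 3: 3+0=3, 3+3=6, 3+6=2
a = 4: 4+0=4, 4+3=0, 4+6=3
a = 6: 6+0=6, 6+3=2, 6+6=5
A + B = {0, 1, 2, 3, 4, 5, 6}, so |A + B| = 7.
Verify: 7 ≥ 6? Yes ✓.

CD lower bound = 6, actual |A + B| = 7.


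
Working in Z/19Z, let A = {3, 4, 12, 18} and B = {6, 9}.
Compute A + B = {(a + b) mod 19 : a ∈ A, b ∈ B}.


Work in Z/19Z: reduce every sum a + b modulo 19.
Enumerate all 8 pairs:
a = 3: 3+6=9, 3+9=12
a = 4: 4+6=10, 4+9=13
a = 12: 12+6=18, 12+9=2
a = 18: 18+6=5, 18+9=8
Distinct residues collected: {2, 5, 8, 9, 10, 12, 13, 18}
|A + B| = 8 (out of 19 total residues).

A + B = {2, 5, 8, 9, 10, 12, 13, 18}
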